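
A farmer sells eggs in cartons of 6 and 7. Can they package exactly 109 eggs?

We need non-negative a, b with 6a + 7b = 109.
gcd(6, 7) = 1 divides 109.
Try a = 3: 7b = 109 - 18 = 91, so b = 13.
One way: 3 cartons of 6 and 13 cartons of 7.

Yes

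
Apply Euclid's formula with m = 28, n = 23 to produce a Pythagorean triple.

a = m² - n² = 28² - 23² = 784 - 529 = 255
b = 2mn = 2·28·23 = 1288
c = m² + n² = 784 + 529 = 1313
Verify: 255² + 1288² = 65025 + 1658944 = 1723969 = 1313² ✓

(255, 1288, 1313)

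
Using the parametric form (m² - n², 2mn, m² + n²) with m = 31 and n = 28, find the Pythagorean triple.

a = m² - n² = 961 - 784 = 177
b = 2mn = 2·31·28 = 1736
c = m² + n² = 961 + 784 = 1745
Verify: 177² + 1736² = 31329 + 3013696 = 3045025 = 1745² ✓

(177, 1736, 1745)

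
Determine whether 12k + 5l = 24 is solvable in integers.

Step 1: Compute gcd(12, 5).
gcd(12, 5) = 1

Step 2: Check divisibility.
Does 1 divide 24? 24 = 1 x 24, so yes.

By the theorem on linear Diophantine equations, 12k + 5l = 24 has integer solutions if and only if gcd(12, 5) divides 24. Since 1 | 24, solutions exist.

Yes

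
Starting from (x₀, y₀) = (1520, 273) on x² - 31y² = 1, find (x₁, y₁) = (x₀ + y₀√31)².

Solutions to x² - Dy² = 1 are generated by powers of (x₀ + y₀√D).
The next solution satisfies x₁ + y₁√31 = (x₀ + y₀√31)², giving:
x₁ = x₀² + 31y₀² = 1520² + 31·273² = 2310400 + 2310399 = 4620799
y₁ = 2x₀y₀ = 2·1520·273 = 829920

Verify: 4620799² - 31·829920² = 21351783398401 - 21351783398400 = 1 ✓

x = 4620799, y = 829920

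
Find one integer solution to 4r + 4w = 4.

Step 1: Check solvability.
gcd(4, 4) = 4
Since 4 divides 4, solutions exist.

Step 2: Apply extended Euclidean algorithm to find gcd.
We find integers such that 4*x0 + 4*y0 = 4

Step 3: Scale the particular solution.
Multiply by 4/4 = 1:
r = 0, w = 1

Step 4: Verify.
4*(0) + 4*(1) = 4 = 4 ✓

r = 0, w = 1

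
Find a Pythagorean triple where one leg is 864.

We need the other leg and hypotenuse such that 864² + x² = c².
Take x = 473, c = 985: 864² + 473² = 746496 + 223729 = 970225 = 985² ✓
Triple: (473, 864, 985)

(473, 864, 985)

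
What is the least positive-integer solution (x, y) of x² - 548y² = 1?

We seek the smallest positive integers (x, y) with x² - 548y² = 1, i.e., x² = 548y² + 1.
Try successive y values:
y = 1: x² = 548·1² + 1 = 549, not a perfect square
y = 2: x² = 548·2² + 1 = 2193, not a perfect square
y = 3: x² = 548·3² + 1 = 4933, not a perfect square
... continuing the search (or via continued fractions) ...
y = 259856: x² = 548·259856² + 1 = 37003777123329, x = 6083073 ✓

Verify: 6083073² - 548·259856² = 37003777123329 - 37003777123328 = 1 ✓

x = 6083073, y = 259856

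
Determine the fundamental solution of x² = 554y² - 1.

We need x² = 554y² - 1. Try successive y:
y = 1: x² = 554·1² - 1 = 553, not a perfect square
y = 2: x² = 554·2² - 1 = 2215, not a perfect square
y = 3: x² = 554·3² - 1 = 4985, not a perfect square
...
y = 7405: x² = 554·7405² - 1 = 30378049849 = 174293² ✓
Check: 174293² - 554·7405² = 30378049849 - 30378049850 = -1 ✓

x = 174293, y = 7405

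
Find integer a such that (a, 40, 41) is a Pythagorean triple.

a² = c² - b² = 41² - 40² = 1681 - 1600 = 81
a = sqrt(81) = 9

9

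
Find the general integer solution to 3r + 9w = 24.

Step 1: Compute gcd(3, 9) = 3.
Since 3 divides 24, solutions exist.

Step 2: Find a particular solution using extended Euclidean algorithm.
We get r₀ = 8, w₀ = 0.
Check: 3*8 + 9*0 = 24 = 24 ✓

Step 3: Write the general solution.
r = 8 + (9/3)t = 8 + 3t
w = 0 - (3/3)t = 0 - 1t
for any integer t.

r = 8 + 3t, w = 0 - 1t for integer t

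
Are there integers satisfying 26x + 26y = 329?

Step 1: Compute gcd(26, 26).
gcd(26, 26) = 26

Step 2: Check divisibility.
Does 26 divide 329? 329 = 26 x 12 + 17, so no.

By the theorem on linear Diophantine equations, 26x + 26y = 329 has integer solutions if and only if gcd(26, 26) divides 329. Since 26 does not divide 329, no solutions exist.

No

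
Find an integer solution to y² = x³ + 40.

Try small integer x values and check whether x³ + 40 is a perfect square.
x = 6: x³ + 40 = 6³ + 40 = 216 + 40 = 256
Is 256 a perfect square? 16² = 256 ✓
So (x, y) = (6, -16) is a solution.

x = 6, y = -16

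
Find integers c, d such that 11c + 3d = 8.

Step 1: Check solvability.
gcd(11, 3) = 1
Since 1 divides 8, solutions exist.

Step 2: Apply extended Euclidean algorithm to find gcd.
We find integers such that 11*x0 + 3*y0 = 1

Step 3: Scale the particular solution.
Multiply by 8/1 = 8:
c = -8, d = 32

Step 4: Verify.
11*(-8) + 3*(32) = 8 = 8 ✓

c = -8, d = 32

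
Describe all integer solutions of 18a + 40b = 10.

Step 1: Compute gcd(18, 40) = 2.
Since 2 divides 10, solutions exist.

Step 2: Find a particular solution using extended Euclidean algorithm.
We get a₀ = 45, b₀ = -20.
Check: 18*45 + 40*-20 = 10 = 10 ✓

Step 3: Write the general solution.
a = 45 + (40/2)t = 45 + 20t
b = -20 - (18/2)t = -20 - 9t
for any integer t.

a = 45 + 20t, b = -20 - 9t for integer t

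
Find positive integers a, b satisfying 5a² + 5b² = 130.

Try small values of a and check whether (130 - 5a²)/5 is a perfect square.
a = 1: 5·1² = 5, so 5b² = 130 - 5 = 125, giving b² = 25, b = 5.
Check: 5·1² + 5·5² = 5 + 125 = 130 ✓

a = 1, b = 5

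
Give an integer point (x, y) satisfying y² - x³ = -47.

Try small integer x values and check whether x³ - 47 is a perfect square.
x = 12: x³ - 47 = 12³ - 47 = 1728 - 47 = 1681
Is 1681 a perfect square? 41² = 1681 ✓
So (x, y) = (12, 41) is a solution.

x = 12, y = 41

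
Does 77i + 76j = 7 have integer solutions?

Step 1: Compute gcd(77, 76).
gcd(77, 76) = 1

Step 2: Check divisibility.
Does 1 divide 7? 7 = 1 x 7, so yes.

By the theorem on linear Diophantine equations, 77i + 76j = 7 has integer solutions if and only if gcd(77, 76) divides 7. Since 1 | 7, solutions exist.

Yes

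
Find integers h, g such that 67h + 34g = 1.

Step 1: Check solvability.
gcd(67, 34) = 1
Since 1 divides 1, solutions exist.

Step 2: Apply extended Euclidean algorithm to find gcd.
We find integers such that 67*x0 + 34*y0 = 1

Step 3: Scale the particular solution.
Multiply by 1/1 = 1:
h = -1, g = 2

Step 4: Verify.
67*(-1) + 34*(2) = 1 = 1 ✓

h = -1, g = 2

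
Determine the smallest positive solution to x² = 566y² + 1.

We seek the smallest positive integers (x, y) with x² - 566y² = 1, i.e., x² = 566y² + 1.
Try successive y values:
y = 1: x² = 566·1² + 1 = 567, not a perfect square
y = 2: x² = 566·2² + 1 = 2265, not a perfect square
y = 3: x² = 566·3² + 1 = 5095, not a perfect square
... continuing the search (or via continued fractions) ...
y = 4018758: x² = 566·4018758² + 1 = 9141135378211225, x = 95609285 ✓

Verify: 95609285² - 566·4018758² = 9141135378211225 - 9141135378211224 = 1 ✓

x = 95609285, y = 4018758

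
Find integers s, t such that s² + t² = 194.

We need to find integers s, t > 0 such that s² + t² = 194.
Trying s = 5: t² = 194 - 5² = 194 - 25 = 169
t = 13
Check: 5² + 13² = 25 + 169 = 194 ✓

194 = 5² + 13²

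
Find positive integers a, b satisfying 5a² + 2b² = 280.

Try small values of a and check whether (280 - 5a²)/2 is a perfect square.
a = 4: 5·4² = 80, so 2b² = 280 - 80 = 200, giving b² = 100, b = 10.
Check: 5·4² + 2·10² = 80 + 200 = 280 ✓

a = 4, b = 10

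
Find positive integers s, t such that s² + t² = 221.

Search for s with 221 - s² a perfect square.
s = 5: 221 - 5² = 221 - 25 = 196 = 14² ✓
So s = 5, t = 14.

s = 5, t = 14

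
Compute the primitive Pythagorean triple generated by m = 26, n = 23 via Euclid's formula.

a = m² - n² = 676 - 529 = 147
b = 2mn = 2·26·23 = 1196
c = m² + n² = 676 + 529 = 1205
Verify: 147² + 1196² = 21609 + 1430416 = 1452025 = 1205² ✓

(147, 1196, 1205)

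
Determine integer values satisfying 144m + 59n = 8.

Step 1: Check solvability.
gcd(144, 59) = 1
Since 1 divides 8, solutions exist.

Step 2: Apply extended Euclidean algorithm to find gcd.
We find integers such that 144*x0 + 59*y0 = 1

Step 3: Scale the particular solution.
Multiply by 8/1 = 8:
m = 200, n = -488

Step 4: Verify.
144*(200) + 59*(-488) = 8 = 8 ✓

m = 200, n = -488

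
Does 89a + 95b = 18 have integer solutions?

Step 1: Compute gcd(89, 95).
gcd(89, 95) = 1

Step 2: Check divisibility.
Does 1 divide 18? 18 = 1 x 18, so yes.

By the theorem on linear Diophantine equations, 89a + 95b = 18 has integer solutions if and only if gcd(89, 95) divides 18. Since 1 | 18, solutions exist.

Yes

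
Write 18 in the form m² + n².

We need to find integers m, n > 0 such that m² + n² = 18.
Trying m = 3: n² = 18 - 3² = 18 - 9 = 9
n = 3
Check: 3² + 3² = 9 + 9 = 18 ✓

18 = 3² + 3²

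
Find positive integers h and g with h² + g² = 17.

We need to find integers h, g > 0 such that h² + g² = 17.
Trying h = 1: g² = 17 - 1² = 17 - 1 = 16
g = 4
Check: 1² + 4² = 1 + 16 = 17 ✓

17 = 1² + 4²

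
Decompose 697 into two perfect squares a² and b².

We need to find integers a, b > 0 such that a² + b² = 697.
Trying a = 11: b² = 697 - 11² = 697 - 121 = 576
b = 24
Check: 11² + 24² = 121 + 576 = 697 ✓

697 = 11² + 24²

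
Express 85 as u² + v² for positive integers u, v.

We need to find integers u, v > 0 such that u² + v² = 85.
Trying u = 2: v² = 85 - 2² = 85 - 4 = 81
v = 9
Check: 2² + 9² = 4 + 81 = 85 ✓

85 = 2² + 9²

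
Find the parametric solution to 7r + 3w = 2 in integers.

Step 1: Compute gcd(7, 3) = 1.
Since 1 divides 2, solutions exist.

Step 2: Find a particular solution using extended Euclidean algorithm.
We get r₀ = 2, w₀ = -4.
Check: 7*2 + 3*-4 = 2 = 2 ✓

Step 3: Write the general solution.
r = 2 + (3/1)t = 2 + 3t
w = -4 - (7/1)t = -4 - 7t
for any integer t.

r = 2 + 3t, w = -4 - 7t for integer t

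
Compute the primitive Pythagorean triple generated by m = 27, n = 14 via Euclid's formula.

a = m² - n² = 729 - 196 = 533
b = 2mn = 2·27·14 = 756
c = m² + n² = 729 + 196 = 925
Verify: 533² + 756² = 284089 + 571536 = 855625 = 925² ✓

(533, 756, 925)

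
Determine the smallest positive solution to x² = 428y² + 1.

We seek the smallest positive integers (x, y) with x² - 428y² = 1, i.e., x² = 428y² + 1.
Try successive y values:
y = 1: x² = 428·1² + 1 = 429, not a perfect square
y = 2: x² = 428·2² + 1 = 1713, not a perfect square
y = 3: x² = 428·3² + 1 = 3853, not a perfect square
... continuing the search (or via continued fractions) ...
y = 89466: x² = 428·89466² + 1 = 3425782686769, x = 1850887 ✓

Verify: 1850887² - 428·89466² = 3425782686769 - 3425782686768 = 1 ✓

x = 1850887, y = 89466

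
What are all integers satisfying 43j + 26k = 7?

Step 1: Compute gcd(43, 26) = 1.
Since 1 divides 7, solutions exist.

Step 2: Find a particular solution using extended Euclidean algorithm.
We get j₀ = -21, k₀ = 35.
Check: 43*-21 + 26*35 = 7 = 7 ✓

Step 3: Write the general solution.
j = -21 + (26/1)t = -21 + 26t
k = 35 - (43/1)t = 35 - 43t
for any integer t.

j = -21 + 26t, k = 35 - 43t for integer t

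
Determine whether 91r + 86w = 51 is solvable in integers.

Step 1: Compute gcd(91, 86).
gcd(91, 86) = 1

Step 2: Check divisibility.
Does 1 divide 51? 51 = 1 x 51, so yes.

By the theorem on linear Diophantine equations, 91r + 86w = 51 has integer solutions if and only if gcd(91, 86) divides 51. Since 1 | 51, solutions exist.

Yes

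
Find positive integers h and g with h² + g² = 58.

We need to find integers h, g > 0 such that h² + g² = 58.
Trying h = 3: g² = 58 - 3² = 58 - 9 = 49
g = 7
Check: 3² + 7² = 9 + 49 = 58 ✓

58 = 3² + 7²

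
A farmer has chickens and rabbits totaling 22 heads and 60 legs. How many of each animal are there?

Let c = chickens, r = rabbits.
Heads: c + r = 22
Legs: 2c + 4r = 60
From the first equation, c = 22 - r. Substitute:
2(22 - r) + 4r = 60
44 + 2r = 60
r = (60 - 44)/2 = 8
c = 22 - 8 = 14

Chickens: 14, Rabbits: 8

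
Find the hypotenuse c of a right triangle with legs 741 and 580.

c² = a² + b² = 741² + 580² = 549081 + 336400 = 885481
c = sqrt(885481) = 941

941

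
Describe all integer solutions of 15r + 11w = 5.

Step 1: Compute gcd(15, 11) = 1.
Since 1 divides 5, solutions exist.

Step 2: Find a particular solution using extended Euclidean algorithm.
We get r₀ = 15, w₀ = -20.
Check: 15*15 + 11*-20 = 5 = 5 ✓

Step 3: Write the general solution.
r = 15 + (11/1)t = 15 + 11t
w = -20 - (15/1)t = -20 - 15t
for any integer t.

r = 15 + 11t, w = -20 - 15t for integer t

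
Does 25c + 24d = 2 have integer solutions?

Step 1: Compute gcd(25, 24).
gcd(25, 24) = 1

Step 2: Check divisibility.
Does 1 divide 2? 2 = 1 x 2, so yes.

By the theorem on linear Diophantine equations, 25c + 24d = 2 has integer solutions if and only if gcd(25, 24) divides 2. Since 1 | 2, solutions exist.

Yes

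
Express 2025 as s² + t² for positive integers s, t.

We need to find integers s, t > 0 such that s² + t² = 2025.
Trying s = 27: t² = 2025 - 27² = 2025 - 729 = 1296
t = 36
Check: 27² + 36² = 729 + 1296 = 2025 ✓

2025 = 27² + 36²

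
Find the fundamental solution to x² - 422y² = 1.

We seek the smallest positive integers (x, y) with x² - 422y² = 1, i.e., x² = 422y² + 1.
Try successive y values:
y = 1: x² = 422·1² + 1 = 423, not a perfect square
y = 2: x² = 422·2² + 1 = 1689, not a perfect square
y = 3: x² = 422·3² + 1 = 3799, not a perfect square
... continuing the search (or via continued fractions) ...
y = 341850: x² = 422·341850² + 1 = 49315520295001, x = 7022501 ✓

Verify: 7022501² - 422·341850² = 49315520295001 - 49315520295000 = 1 ✓

x = 7022501, y = 341850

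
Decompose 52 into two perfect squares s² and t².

We need to find integers s, t > 0 such that s² + t² = 52.
Trying s = 4: t² = 52 - 4² = 52 - 16 = 36
t = 6
Check: 4² + 6² = 16 + 36 = 52 ✓

52 = 4² + 6²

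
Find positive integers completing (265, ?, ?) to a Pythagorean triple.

We need the other leg and hypotenuse such that 265² + x² = c².
Take x = 7020, c = 7025: 265² + 7020² = 70225 + 49280400 = 49350625 = 7025² ✓
Triple: (265, 7020, 7025)

(265, 7020, 7025)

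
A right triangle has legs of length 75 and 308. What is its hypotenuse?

c² = a² + b² = 75² + 308² = 5625 + 94864 = 100489
c = 317

317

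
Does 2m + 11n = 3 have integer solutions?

Step 1: Compute gcd(2, 11).
gcd(2, 11) = 1

Step 2: Check divisibility.
Does 1 divide 3? 3 = 1 x 3, so yes.

By the theorem on linear Diophantine equations, 2m + 11n = 3 has integer solutions if and only if gcd(2, 11) divides 3. Since 1 | 3, solutions exist.

Yes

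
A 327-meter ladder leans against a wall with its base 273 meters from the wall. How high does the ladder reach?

The ladder, wall, and ground form a right triangle with hypotenuse 327 and one leg 273.
By the Pythagorean theorem: h² = 327² - 273² = 106929 - 74529 = 32400
h = √32400 = 180 meters

180 meters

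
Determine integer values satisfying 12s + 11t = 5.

Step 1: Check solvability.
gcd(12, 11) = 1
Since 1 divides 5, solutions exist.

Step 2: Apply extended Euclidean algorithm to find gcd.
We find integers such that 12*x0 + 11*y0 = 1

Step 3: Scale the particular solution.
Multiply by 5/1 = 5:
s = 5, t = -5

Step 4: Verify.
12*(5) + 11*(-5) = 5 = 5 ✓

s = 5, t = -5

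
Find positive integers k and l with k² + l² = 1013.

We need to find integers k, l > 0 such that k² + l² = 1013.
Trying k = 22: l² = 1013 - 22² = 1013 - 484 = 529
l = 23
Check: 22² + 23² = 484 + 529 = 1013 ✓

1013 = 22² + 23²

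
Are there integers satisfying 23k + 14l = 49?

Step 1: Compute gcd(23, 14).
gcd(23, 14) = 1

Step 2: Check divisibility.
Does 1 divide 49? 49 = 1 x 49, so yes.

By the theorem on linear Diophantine equations, 23k + 14l = 49 has integer solutions if and only if gcd(23, 14) divides 49. Since 1 | 49, solutions exist.

Yes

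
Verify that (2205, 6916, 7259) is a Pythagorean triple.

Compute a² + b² = 2205² + 6916² = 4862025 + 47831056 = 52693081
Compute c² = 7259² = 52693081
Since 52693081 = 52693081, confirmed.

Yes, it is a Pythagorean triple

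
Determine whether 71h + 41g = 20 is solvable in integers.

Step 1: Compute gcd(71, 41).
gcd(71, 41) = 1

Step 2: Check divisibility.
Does 1 divide 20? 20 = 1 x 20, so yes.

By the theorem on linear Diophantine equations, 71h + 41g = 20 has integer solutions if and only if gcd(71, 41) divides 20. Since 1 | 20, solutions exist.

Yes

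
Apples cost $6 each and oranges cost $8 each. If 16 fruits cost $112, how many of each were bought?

Let a = apples, o = oranges.
a + o = 16
6a + 8o = 112
Substitute o = 16 - a:
6a + 8(16 - a) = 112
(6 - 8)a = 112 - 128
-2a = -16
a = 8, o = 16 - 8 = 8

Apples: 8, Oranges: 8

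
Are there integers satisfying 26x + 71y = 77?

Step 1: Compute gcd(26, 71).
gcd(26, 71) = 1

Step 2: Check divisibility.
Does 1 divide 77? 77 = 1 x 77, so yes.

By the theorem on linear Diophantine equations, 26x + 71y = 77 has integer solutions if and only if gcd(26, 71) divides 77. Since 1 | 77, solutions exist.

Yes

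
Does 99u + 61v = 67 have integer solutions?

Step 1: Compute gcd(99, 61).
gcd(99, 61) = 1

Step 2: Check divisibility.
Does 1 divide 67? 67 = 1 x 67, so yes.

By the theorem on linear Diophantine equations, 99u + 61v = 67 has integer solutions if and only if gcd(99, 61) divides 67. Since 1 | 67, solutions exist.

Yes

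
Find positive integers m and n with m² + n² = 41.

We need to find integers m, n > 0 such that m² + n² = 41.
Trying m = 4: n² = 41 - 4² = 41 - 16 = 25
n = 5
Check: 4² + 5² = 16 + 25 = 41 ✓

41 = 4² + 5²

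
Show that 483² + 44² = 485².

Compute a² + b² = 483² + 44² = 233289 + 1936 = 235225
Compute c² = 485² = 235225
Since 235225 = 235225, confirmed.

Yes, it is a Pythagorean triple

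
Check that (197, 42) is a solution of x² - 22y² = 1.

Compute x² = 197² = 38809
Compute 22y² = 22·42² = 22·1764 = 38808
x² - 22y² = 38809 - 38808 = 1
Since this equals 1, (197, 42) is a solution.

Yes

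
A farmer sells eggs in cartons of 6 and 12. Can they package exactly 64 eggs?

We need non-negative a, b with 6a + 12b = 64.
gcd(6, 12) = 6, and 6 does not divide 64.
No integer solutions exist.

No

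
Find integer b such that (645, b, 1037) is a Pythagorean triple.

b² = c² - a² = 1037² - 645² = 1075369 - 416025 = 659344
b = sqrt(659344) = 812

812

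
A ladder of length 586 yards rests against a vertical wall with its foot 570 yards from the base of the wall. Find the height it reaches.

The ladder, wall, and ground form a right triangle with hypotenuse 586 and one leg 570.
By the Pythagorean theorem: h² = 586² - 570² = 343396 - 324900 = 18496
h = √18496 = 136 yards

136 yards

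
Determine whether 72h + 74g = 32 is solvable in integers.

Step 1: Compute gcd(72, 74).
gcd(72, 74) = 2

Step 2: Check divisibility.
Does 2 divide 32? 32 = 2 x 16, so yes.

By the theorem on linear Diophantine equations, 72h + 74g = 32 has integer solutions if and only if gcd(72, 74) divides 32. Since 2 | 32, solutions exist.

Yes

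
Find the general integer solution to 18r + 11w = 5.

Step 1: Compute gcd(18, 11) = 1.
Since 1 divides 5, solutions exist.

Step 2: Find a particular solution using extended Euclidean algorithm.
We get r₀ = -15, w₀ = 25.
Check: 18*-15 + 11*25 = 5 = 5 ✓

Step 3: Write the general solution.
r = -15 + (11/1)t = -15 + 11t
w = 25 - (18/1)t = 25 - 18t
for any integer t.

r = -15 + 11t, w = 25 - 18t for integer t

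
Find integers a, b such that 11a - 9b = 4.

Step 1: Check solvability.
gcd(11, 9) = 1
Since 1 divides 4, solutions exist.

Step 2: Apply extended Euclidean algorithm to find gcd.
We find integers such that 11*x0 + 9*y0 = 1

Step 3: Scale the particular solution.
Multiply by 4/1 = 4:
a = -16, b = -20

Step 4: Verify.
11*(-16) - 9*(-20) = 4 = 4 ✓

a = -16, b = -20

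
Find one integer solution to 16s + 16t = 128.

Step 1: Check solvability.
gcd(16, 16) = 16
Since 16 divides 128, solutions exist.

Step 2: Apply extended Euclidean algorithm to find gcd.
We find integers such that 16*x0 + 16*y0 = 16

Step 3: Scale the particular solution.
Multiply by 128/16 = 8:
s = 0, t = 8

Step 4: Verify.
16*(0) + 16*(8) = 128 = 128 ✓

s = 0, t = 8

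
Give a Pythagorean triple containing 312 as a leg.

We need the other leg and hypotenuse such that 312² + x² = c².
Take x = 25, c = 313: 312² + 25² = 97344 + 625 = 97969 = 313² ✓
Triple: (25, 312, 313)

(25, 312, 313)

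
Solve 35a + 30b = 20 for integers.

Step 1: Check solvability.
gcd(35, 30) = 5
Since 5 divides 20, solutions exist.

Step 2: Apply extended Euclidean algorithm to find gcd.
We find integers such that 35*x0 + 30*y0 = 5

Step 3: Scale the particular solution.
Multiply by 20/5 = 4:
a = 4, b = -4

Step 4: Verify.
35*(4) + 30*(-4) = 20 = 20 ✓

a = 4, b = -4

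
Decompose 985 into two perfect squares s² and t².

We need to find integers s, t > 0 such that s² + t² = 985.
Trying s = 12: t² = 985 - 12² = 985 - 144 = 841
t = 29
Check: 12² + 29² = 144 + 841 = 985 ✓

985 = 12² + 29²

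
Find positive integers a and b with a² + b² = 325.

We need to find integers a, b > 0 such that a² + b² = 325.
Trying a = 1: b² = 325 - 1² = 325 - 1 = 324
b = 18
Check: 1² + 18² = 1 + 324 = 325 ✓

325 = 1² + 18²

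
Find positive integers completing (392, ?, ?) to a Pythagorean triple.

We need the other leg and hypotenuse such that 392² + x² = c².
Take x = 630, c = 742: 392² + 630² = 153664 + 396900 = 550564 = 742² ✓
Triple: (630, 392, 742)

(630, 392, 742)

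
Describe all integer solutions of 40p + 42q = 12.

Step 1: Compute gcd(40, 42) = 2.
Since 2 divides 12, solutions exist.

Step 2: Find a particular solution using extended Euclidean algorithm.
We get p₀ = -6, q₀ = 6.
Check: 40*-6 + 42*6 = 12 = 12 ✓

Step 3: Write the general solution.
p = -6 + (42/2)t = -6 + 21t
q = 6 - (40/2)t = 6 - 20t
for any integer t.

p = -6 + 21t, q = 6 - 20t for integer t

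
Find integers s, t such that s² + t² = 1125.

We need to find integers s, t > 0 such that s² + t² = 1125.
Trying s = 6: t² = 1125 - 6² = 1125 - 36 = 1089
t = 33
Check: 6² + 33² = 36 + 1089 = 1125 ✓

1125 = 6² + 33²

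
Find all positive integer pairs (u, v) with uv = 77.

The positive divisors of 77 are: 1, 7, 11, 77.
Each divisor d gives the pair (d, 77/d):
(1, 77), (7, 11), (11, 7), (77, 1)

(1, 77), (7, 11), (11, 7), (77, 1)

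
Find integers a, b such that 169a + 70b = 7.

Step 1: Check solvability.
gcd(169, 70) = 1
Since 1 divides 7, solutions exist.

Step 2: Apply extended Euclidean algorithm to find gcd.
We find integers such that 169*x0 + 70*y0 = 1

Step 3: Scale the particular solution.
Multiply by 7/1 = 7:
a = 203, b = -490

Step 4: Verify.
169*(203) + 70*(-490) = 7 = 7 ✓

a = 203, b = -490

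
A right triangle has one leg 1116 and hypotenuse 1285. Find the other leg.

a² = c² - b² = 1651225 - 1245456 = 405769
a = 637

637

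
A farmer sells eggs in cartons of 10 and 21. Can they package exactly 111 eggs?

We need non-negative a, b with 10a + 21b = 111.
gcd(10, 21) = 1 divides 111.
Try a = 9: 21b = 111 - 90 = 21, so b = 1.
One way: 9 cartons of 10 and 1 cartons of 21.

Yes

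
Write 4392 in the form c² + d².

We need to find integers c, d > 0 such that c² + d² = 4392.
Trying c = 6: d² = 4392 - 6² = 4392 - 36 = 4356
d = 66
Check: 6² + 66² = 36 + 4356 = 4392 ✓

4392 = 6² + 66²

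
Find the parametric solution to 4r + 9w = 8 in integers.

Step 1: Compute gcd(4, 9) = 1.
Since 1 divides 8, solutions exist.

Step 2: Find a particular solution using extended Euclidean algorithm.
We get r₀ = -16, w₀ = 8.
Check: 4*-16 + 9*8 = 8 = 8 ✓

Step 3: Write the general solution.
r = -16 + (9/1)t = -16 + 9t
w = 8 - (4/1)t = 8 - 4t
for any integer t.

r = -16 + 9t, w = 8 - 4t for integer t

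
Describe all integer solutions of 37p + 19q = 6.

Step 1: Compute gcd(37, 19) = 1.
Since 1 divides 6, solutions exist.

Step 2: Find a particular solution using extended Euclidean algorithm.
We get p₀ = -6, q₀ = 12.
Check: 37*-6 + 19*12 = 6 = 6 ✓

Step 3: Write the general solution.
p = -6 + (19/1)t = -6 + 19t
q = 12 - (37/1)t = 12 - 37t
for any integer t.

p = -6 + 19t, q = 12 - 37t for integer t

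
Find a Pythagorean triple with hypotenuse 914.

We need a² + b² = 914² = 835396.
Trying: 850² + 336² = 722500 + 112896 = 835396 ✓

(850, 336, 914)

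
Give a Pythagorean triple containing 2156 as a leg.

We need the other leg and hypotenuse such that 2156² + x² = c².
Take x = 525, c = 2219: 2156² + 525² = 4648336 + 275625 = 4923961 = 2219² ✓
Triple: (525, 2156, 2219)

(525, 2156, 2219)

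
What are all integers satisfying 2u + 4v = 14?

Step 1: Compute gcd(2, 4) = 2.
Since 2 divides 14, solutions exist.

Step 2: Find a particular solution using extended Euclidean algorithm.
We get u₀ = 7, v₀ = 0.
Check: 2*7 + 4*0 = 14 = 14 ✓

Step 3: Write the general solution.
u = 7 + (4/2)t = 7 + 2t
v = 0 - (2/2)t = 0 - 1t
for any integer t.

u = 7 + 2t, v = 0 - 1t for integer t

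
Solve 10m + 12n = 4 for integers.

Step 1: Check solvability.
gcd(10, 12) = 2
Since 2 divides 4, solutions exist.

Step 2: Apply extended Euclidean algorithm to find gcd.
We find integers such that 10*x0 + 12*y0 = 2

Step 3: Scale the particular solution.
Multiply by 4/2 = 2:
m = -2, n = 2

Step 4: Verify.
10*(-2) + 12*(2) = 4 = 4 ✓

m = -2, n = 2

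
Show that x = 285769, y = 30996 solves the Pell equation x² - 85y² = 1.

Compute x² = 285769² = 81663921361
Compute 85y² = 85·30996² = 85·960752016 = 81663921360
x² - 85y² = 81663921361 - 81663921360 = 1
Since this equals 1, (285769, 30996) is a solution.

Yes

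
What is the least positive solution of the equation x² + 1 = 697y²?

We need x² = 697y² - 1. Try successive y:
y = 1: x² = 697·1² - 1 = 696, not a perfect square
y = 2: x² = 697·2² - 1 = 2787, not a perfect square
y = 3: x² = 697·3² - 1 = 6272, not a perfect square
...
y = 5: x² = 697·5² - 1 = 17424 = 132² ✓
Check: 132² - 697·5² = 17424 - 17425 = -1 ✓

x = 132, y = 5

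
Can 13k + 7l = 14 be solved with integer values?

Step 1: Compute gcd(13, 7).
gcd(13, 7) = 1

Step 2: Check divisibility.
Does 1 divide 14? 14 = 1 x 14, so yes.

By the theorem on linear Diophantine equations, 13k + 7l = 14 has integer solutions if and only if gcd(13, 7) divides 14. Since 1 | 14, solutions exist.

Yes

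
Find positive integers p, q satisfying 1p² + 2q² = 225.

Try small values of p and check whether (225 - 1p²)/2 is a perfect square.
p = 5: 1·5² = 25, so 2q² = 225 - 25 = 200, giving q² = 100, q = 10.
Check: 1·5² + 2·10² = 25 + 200 = 225 ✓

p = 5, q = 10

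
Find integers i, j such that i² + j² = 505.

We need to find integers i, j > 0 such that i² + j² = 505.
Trying i = 8: j² = 505 - 8² = 505 - 64 = 441
j = 21
Check: 8² + 21² = 64 + 441 = 505 ✓

505 = 8² + 21²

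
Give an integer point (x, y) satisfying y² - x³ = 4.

Try small integer x values and check whether x³ + 4 is a perfect square.
x = 0: x³ + 4 = 0³ + 4 = 0 + 4 = 4
Is 4 a perfect square? 2² = 4 ✓
So (x, y) = (0, 2) is a solution.

x = 0, y = 2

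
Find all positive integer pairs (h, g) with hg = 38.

The positive divisors of 38 are: 1, 2, 19, 38.
Each divisor d gives the pair (d, 38/d):
(1, 38), (2, 19), (19, 2), (38, 1)

(1, 38), (2, 19), (19, 2), (38, 1)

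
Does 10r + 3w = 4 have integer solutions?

Step 1: Compute gcd(10, 3).
gcd(10, 3) = 1

Step 2: Check divisibility.
Does 1 divide 4? 4 = 1 x 4, so yes.

By the theorem on linear Diophantine equations, 10r + 3w = 4 has integer solutions if and only if gcd(10, 3) divides 4. Since 1 | 4, solutions exist.

Yes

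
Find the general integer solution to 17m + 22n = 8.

Step 1: Compute gcd(17, 22) = 1.
Since 1 divides 8, solutions exist.

Step 2: Find a particular solution using extended Euclidean algorithm.
We get m₀ = -72, n₀ = 56.
Check: 17*-72 + 22*56 = 8 = 8 ✓

Step 3: Write the general solution.
m = -72 + (22/1)t = -72 + 22t
n = 56 - (17/1)t = 56 - 17t
for any integer t.

m = -72 + 22t, n = 56 - 17t for integer t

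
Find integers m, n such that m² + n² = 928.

We need to find integers m, n > 0 such that m² + n² = 928.
Trying m = 12: n² = 928 - 12² = 928 - 144 = 784
n = 28
Check: 12² + 28² = 144 + 784 = 928 ✓

928 = 12² + 28²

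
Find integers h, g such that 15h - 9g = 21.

Step 1: Check solvability.
gcd(15, 9) = 3
Since 3 divides 21, solutions exist.

Step 2: Apply extended Euclidean algorithm to find gcd.
We find integers such that 15*x0 + 9*y0 = 3

Step 3: Scale the particular solution.
Multiply by 21/3 = 7:
h = -7, g = -14

Step 4: Verify.
15*(-7) - 9*(-14) = 21 = 21 ✓

h = -7, g = -14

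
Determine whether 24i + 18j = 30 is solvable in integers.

Step 1: Compute gcd(24, 18).
gcd(24, 18) = 6

Step 2: Check divisibility.
Does 6 divide 30? 30 = 6 x 5, so yes.

By the theorem on linear Diophantine equations, 24i + 18j = 30 has integer solutions if and only if gcd(24, 18) divides 30. Since 6 | 30, solutions exist.

Yes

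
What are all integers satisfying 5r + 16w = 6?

Step 1: Compute gcd(5, 16) = 1.
Since 1 divides 6, solutions exist.

Step 2: Find a particular solution using extended Euclidean algorithm.
We get r₀ = -18, w₀ = 6.
Check: 5*-18 + 16*6 = 6 = 6 ✓

Step 3: Write the general solution.
r = -18 + (16/1)t = -18 + 16t
w = 6 - (5/1)t = 6 - 5t
for any integer t.

r = -18 + 16t, w = 6 - 5t for integer t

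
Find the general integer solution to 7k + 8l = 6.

Step 1: Compute gcd(7, 8) = 1.
Since 1 divides 6, solutions exist.

Step 2: Find a particular solution using extended Euclidean algorithm.
We get k₀ = -6, l₀ = 6.
Check: 7*-6 + 8*6 = 6 = 6 ✓

Step 3: Write the general solution.
k = -6 + (8/1)t = -6 + 8t
l = 6 - (7/1)t = 6 - 7t
for any integer t.

k = -6 + 8t, l = 6 - 7t for integer t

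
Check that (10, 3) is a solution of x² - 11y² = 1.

Compute x² = 10² = 100
Compute 11y² = 11·3² = 11·9 = 99
x² - 11y² = 100 - 99 = 1
Since this equals 1, (10, 3) is a solution.

Yes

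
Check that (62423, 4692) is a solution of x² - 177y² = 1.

Compute x² = 62423² = 3896630929
Compute 177y² = 177·4692² = 177·22014864 = 3896630928
x² - 177y² = 3896630929 - 3896630928 = 1
Since this equals 1, (62423, 4692) is a solution.

Yes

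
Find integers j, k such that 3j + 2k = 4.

Step 1: Check solvability.
gcd(3, 2) = 1
Since 1 divides 4, solutions exist.

Step 2: Apply extended Euclidean algorithm to find gcd.
We find integers such that 3*x0 + 2*y0 = 1

Step 3: Scale the particular solution.
Multiply by 4/1 = 4:
j = 4, k = -4

Step 4: Verify.
3*(4) + 2*(-4) = 4 = 4 ✓

j = 4, k = -4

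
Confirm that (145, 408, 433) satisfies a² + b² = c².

Compute a² + b² = 145² + 408² = 21025 + 166464 = 187489
Compute c² = 433² = 187489
Since 187489 = 187489, confirmed.

Yes, it is a Pythagorean triple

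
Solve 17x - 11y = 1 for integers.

Step 1: Check solvability.
gcd(17, 11) = 1
Since 1 divides 1, solutions exist.

Step 2: Apply extended Euclidean algorithm to find gcd.
We find integers such that 17*x0 + 11*y0 = 1

Step 3: Scale the particular solution.
Multiply by 1/1 = 1:
x = 2, y = 3

Step 4: Verify.
17*(2) - 11*(3) = 1 = 1 ✓

x = 2, y = 3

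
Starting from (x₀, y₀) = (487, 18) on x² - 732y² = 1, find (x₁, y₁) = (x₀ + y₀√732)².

Solutions to x² - Dy² = 1 are generated by powers of (x₀ + y₀√D).
The next solution satisfies x₁ + y₁√732 = (x₀ + y₀√732)², giving:
x₁ = x₀² + 732y₀² = 487² + 732·18² = 237169 + 237168 = 474337
y₁ = 2x₀y₀ = 2·487·18 = 17532

Verify: 474337² - 732·17532² = 224995589569 - 224995589568 = 1 ✓

x = 474337, y = 17532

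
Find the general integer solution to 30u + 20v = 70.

Step 1: Compute gcd(30, 20) = 10.
Since 10 divides 70, solutions exist.

Step 2: Find a particular solution using extended Euclidean algorithm.
We get u₀ = 7, v₀ = -7.
Check: 30*7 + 20*-7 = 70 = 70 ✓

Step 3: Write the general solution.
u = 7 + (20/10)t = 7 + 2t
v = -7 - (30/10)t = -7 - 3t
for any integer t.

u = 7 + 2t, v = -7 - 3t for integer t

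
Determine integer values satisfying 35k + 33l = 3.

Step 1: Check solvability.
gcd(35, 33) = 1
Since 1 divides 3, solutions exist.

Step 2: Apply extended Euclidean algorithm to find gcd.
We find integers such that 35*x0 + 33*y0 = 1

Step 3: Scale the particular solution.
Multiply by 3/1 = 3:
k = -48, l = 51

Step 4: Verify.
35*(-48) + 33*(51) = 3 = 3 ✓

k = -48, l = 51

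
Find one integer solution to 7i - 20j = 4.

Step 1: Check solvability.
gcd(7, 20) = 1
Since 1 divides 4, solutions exist.

Step 2: Apply extended Euclidean algorithm to find gcd.
We find integers such that 7*x0 + 20*y0 = 1

Step 3: Scale the particular solution.
Multiply by 4/1 = 4:
i = 12, j = 4

Step 4: Verify.
7*(12) - 20*(4) = 4 = 4 ✓

i = 12, j = 4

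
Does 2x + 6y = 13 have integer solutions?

Step 1: Compute gcd(2, 6).
gcd(2, 6) = 2

Step 2: Check divisibility.
Does 2 divide 13? 13 = 2 x 6 + 1, so no.

By the theorem on linear Diophantine equations, 2x + 6y = 13 has integer solutions if and only if gcd(2, 6) divides 13. Since 2 does not divide 13, no solutions exist.

No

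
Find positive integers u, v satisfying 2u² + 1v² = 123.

Try small values of u and check whether (123 - 2u²)/1 is a perfect square.
u = 7: 2·7² = 98, so 1v² = 123 - 98 = 25, giving v² = 25, v = 5.
Check: 2·7² + 1·5² = 98 + 25 = 123 ✓

u = 7, v = 5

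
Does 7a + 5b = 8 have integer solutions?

Step 1: Compute gcd(7, 5).
gcd(7, 5) = 1

Step 2: Check divisibility.
Does 1 divide 8? 8 = 1 x 8, so yes.

By the theorem on linear Diophantine equations, 7a + 5b = 8 has integer solutions if and only if gcd(7, 5) divides 8. Since 1 | 8, solutions exist.

Yes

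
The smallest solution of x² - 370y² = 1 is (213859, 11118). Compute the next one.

Solutions to x² - Dy² = 1 are generated by powers of (x₀ + y₀√D).
The next solution satisfies x₁ + y₁√370 = (x₀ + y₀√370)², giving:
x₁ = x₀² + 370y₀² = 213859² + 370·11118² = 45735671881 + 45735671880 = 91471343761
y₁ = 2x₀y₀ = 2·213859·11118 = 4755368724

Verify: 91471343761² - 370·4755368724² = 8367006729443033625121 - 8367006729443033625120 = 1 ✓

x = 91471343761, y = 4755368724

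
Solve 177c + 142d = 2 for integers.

Step 1: Check solvability.
gcd(177, 142) = 1
Since 1 divides 2, solutions exist.

Step 2: Apply extended Euclidean algorithm to find gcd.
We find integers such that 177*x0 + 142*y0 = 1

Step 3: Scale the particular solution.
Multiply by 2/1 = 2:
c = 138, d = -172

Step 4: Verify.
177*(138) + 142*(-172) = 2 = 2 ✓

c = 138, d = -172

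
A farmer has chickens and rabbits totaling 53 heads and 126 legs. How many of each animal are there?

Let c = chickens, r = rabbits.
Heads: c + r = 53
Legs: 2c + 4r = 126
From the first equation, c = 53 - r. Substitute:
2(53 - r) + 4r = 126
106 + 2r = 126
r = (126 - 106)/2 = 10
c = 53 - 10 = 43

Chickens: 43, Rabbits: 10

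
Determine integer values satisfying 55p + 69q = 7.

Step 1: Check solvability.
gcd(55, 69) = 1
Since 1 divides 7, solutions exist.

Step 2: Apply extended Euclidean algorithm to find gcd.
We find integers such that 55*x0 + 69*y0 = 1

Step 3: Scale the particular solution.
Multiply by 7/1 = 7:
p = -35, q = 28

Step 4: Verify.
55*(-35) + 69*(28) = 7 = 7 ✓

p = -35, q = 28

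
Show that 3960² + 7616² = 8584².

Compute a² + b² = 3960² + 7616² = 15681600 + 58003456 = 73685056
Compute c² = 8584² = 73685056
Since 73685056 = 73685056, confirmed.

Yes, it is a Pythagorean triple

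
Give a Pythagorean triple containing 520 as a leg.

We need the other leg and hypotenuse such that 520² + x² = c².
Take x = 231, c = 569: 520² + 231² = 270400 + 53361 = 323761 = 569² ✓
Triple: (231, 520, 569)

(231, 520, 569)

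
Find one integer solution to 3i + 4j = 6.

Step 1: Check solvability.
gcd(3, 4) = 1
Since 1 divides 6, solutions exist.

Step 2: Apply extended Euclidean algorithm to find gcd.
We find integers such that 3*x0 + 4*y0 = 1

Step 3: Scale the particular solution.
Multiply by 6/1 = 6:
i = -6, j = 6

Step 4: Verify.
3*(-6) + 4*(6) = 6 = 6 ✓

i = -6, j = 6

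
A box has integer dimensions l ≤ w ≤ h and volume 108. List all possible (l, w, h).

Iterate l from 1 to ⌊108^(1/3)⌋. For each l dividing 108, iterate w ≥ l with w dividing 108/l, and set h = 108/(l·w).
Triples found (12): (1×1×108), (1×2×54), (1×3×36), (1×4×27), (1×6×18), (1×9×12), (2×2×27), (2×3×18), (2×6×9), (3×3×12), (3×4×9), (3×6×6)

(1×1×108), (1×2×54), (1×3×36), (1×4×27), (1×6×18), (1×9×12), (2×2×27), (2×3×18), (2×6×9), (3×3×12), (3×4×9), (3×6×6)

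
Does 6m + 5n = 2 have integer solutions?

Step 1: Compute gcd(6, 5).
gcd(6, 5) = 1

Step 2: Check divisibility.
Does 1 divide 2? 2 = 1 x 2, so yes.

By the theorem on linear Diophantine equations, 6m + 5n = 2 has integer solutions if and only if gcd(6, 5) divides 2. Since 1 | 2, solutions exist.

Yes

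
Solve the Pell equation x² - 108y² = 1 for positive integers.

We seek the smallest positive integers (x, y) with x² - 108y² = 1, i.e., x² = 108y² + 1.
Try successive y values:
y = 1: x² = 108·1² + 1 = 109, not a perfect square
y = 2: x² = 108·2² + 1 = 433, not a perfect square
y = 3: x² = 108·3² + 1 = 973, not a perfect square
... continuing the search (or via continued fractions) ...
y = 130: x² = 108·130² + 1 = 1825201, x = 1351 ✓

Verify: 1351² - 108·130² = 1825201 - 1825200 = 1 ✓

x = 1351, y = 130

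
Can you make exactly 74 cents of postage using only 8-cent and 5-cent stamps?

We need non-negative x, y with 8x + 5y = 74.
gcd(8, 5) = 1 divides 74, so integer solutions exist.
Search for a non-negative one: x = 3 gives 5y = 74 - 24 = 50, so y = 10.
Check: 8·3 + 5·10 = 74 ✓

Yes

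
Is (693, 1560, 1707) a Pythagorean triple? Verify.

Compute a² + b² = 693² + 1560² = 480249 + 2433600 = 2913849
Compute c² = 1707² = 2913849
Since 2913849 = 2913849, confirmed.

Yes, it is a Pythagorean triple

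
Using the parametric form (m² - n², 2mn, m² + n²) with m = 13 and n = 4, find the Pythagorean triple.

a = m² - n² = 169 - 16 = 153
b = 2mn = 2·13·4 = 104
c = m² + n² = 169 + 16 = 185
Verify: 153² + 104² = 23409 + 10816 = 34225 = 185² ✓

(153, 104, 185)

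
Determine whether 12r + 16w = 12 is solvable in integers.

Step 1: Compute gcd(12, 16).
gcd(12, 16) = 4

Step 2: Check divisibility.
Does 4 divide 12? 12 = 4 x 3, so yes.

By the theorem on linear Diophantine equations, 12r + 16w = 12 has integer solutions if and only if gcd(12, 16) divides 12. Since 4 | 12, solutions exist.

Yes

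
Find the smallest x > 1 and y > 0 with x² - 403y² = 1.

We seek the smallest positive integers (x, y) with x² - 403y² = 1, i.e., x² = 403y² + 1.
Try successive y values:
y = 1: x² = 403·1² + 1 = 404, not a perfect square
y = 2: x² = 403·2² + 1 = 1613, not a perfect square
y = 3: x² = 403·3² + 1 = 3628, not a perfect square
... continuing the search (or via continued fractions) ...
y = 33369: x² = 403·33369² + 1 = 448736534884, x = 669878 ✓

Verify: 669878² - 403·33369² = 448736534884 - 448736534883 = 1 ✓

x = 669878, y = 33369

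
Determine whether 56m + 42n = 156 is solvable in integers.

Step 1: Compute gcd(56, 42).
gcd(56, 42) = 14

Step 2: Check divisibility.
Does 14 divide 156? 156 = 14 x 11 + 2, so no.

By the theorem on linear Diophantine equations, 56m + 42n = 156 has integer solutions if and only if gcd(56, 42) divides 156. Since 14 does not divide 156, no solutions exist.

No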